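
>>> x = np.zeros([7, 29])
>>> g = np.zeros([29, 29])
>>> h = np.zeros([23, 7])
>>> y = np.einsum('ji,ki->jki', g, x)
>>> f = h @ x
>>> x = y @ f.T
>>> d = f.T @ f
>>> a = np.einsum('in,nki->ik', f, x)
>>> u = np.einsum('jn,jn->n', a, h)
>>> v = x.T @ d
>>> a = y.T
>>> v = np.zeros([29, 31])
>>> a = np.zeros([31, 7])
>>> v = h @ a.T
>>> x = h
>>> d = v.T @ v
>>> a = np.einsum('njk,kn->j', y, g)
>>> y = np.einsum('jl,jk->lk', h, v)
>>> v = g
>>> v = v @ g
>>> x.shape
(23, 7)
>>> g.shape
(29, 29)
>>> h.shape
(23, 7)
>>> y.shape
(7, 31)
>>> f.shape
(23, 29)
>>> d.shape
(31, 31)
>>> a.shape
(7,)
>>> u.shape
(7,)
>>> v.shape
(29, 29)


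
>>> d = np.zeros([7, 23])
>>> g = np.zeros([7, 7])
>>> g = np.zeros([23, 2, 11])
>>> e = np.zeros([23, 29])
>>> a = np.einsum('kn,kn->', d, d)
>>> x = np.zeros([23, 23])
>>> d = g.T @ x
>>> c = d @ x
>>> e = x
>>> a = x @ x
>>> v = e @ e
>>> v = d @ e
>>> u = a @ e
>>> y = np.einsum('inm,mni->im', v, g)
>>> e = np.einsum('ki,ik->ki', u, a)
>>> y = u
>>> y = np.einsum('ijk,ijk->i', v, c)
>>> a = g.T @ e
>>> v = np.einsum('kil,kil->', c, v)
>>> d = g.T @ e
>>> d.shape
(11, 2, 23)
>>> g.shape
(23, 2, 11)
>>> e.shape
(23, 23)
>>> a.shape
(11, 2, 23)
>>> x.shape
(23, 23)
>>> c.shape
(11, 2, 23)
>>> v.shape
()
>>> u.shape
(23, 23)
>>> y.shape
(11,)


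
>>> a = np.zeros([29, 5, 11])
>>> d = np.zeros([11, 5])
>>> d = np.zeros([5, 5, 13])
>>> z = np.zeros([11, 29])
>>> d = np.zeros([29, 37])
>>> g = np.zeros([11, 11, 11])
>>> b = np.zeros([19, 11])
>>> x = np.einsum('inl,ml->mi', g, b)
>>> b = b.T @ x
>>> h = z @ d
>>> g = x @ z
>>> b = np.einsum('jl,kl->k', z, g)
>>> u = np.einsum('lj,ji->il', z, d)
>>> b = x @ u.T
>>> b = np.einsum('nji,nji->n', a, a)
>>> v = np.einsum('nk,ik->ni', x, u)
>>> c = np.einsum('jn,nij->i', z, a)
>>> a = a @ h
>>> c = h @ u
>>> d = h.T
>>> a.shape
(29, 5, 37)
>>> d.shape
(37, 11)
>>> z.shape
(11, 29)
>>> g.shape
(19, 29)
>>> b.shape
(29,)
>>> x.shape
(19, 11)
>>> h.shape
(11, 37)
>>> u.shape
(37, 11)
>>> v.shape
(19, 37)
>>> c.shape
(11, 11)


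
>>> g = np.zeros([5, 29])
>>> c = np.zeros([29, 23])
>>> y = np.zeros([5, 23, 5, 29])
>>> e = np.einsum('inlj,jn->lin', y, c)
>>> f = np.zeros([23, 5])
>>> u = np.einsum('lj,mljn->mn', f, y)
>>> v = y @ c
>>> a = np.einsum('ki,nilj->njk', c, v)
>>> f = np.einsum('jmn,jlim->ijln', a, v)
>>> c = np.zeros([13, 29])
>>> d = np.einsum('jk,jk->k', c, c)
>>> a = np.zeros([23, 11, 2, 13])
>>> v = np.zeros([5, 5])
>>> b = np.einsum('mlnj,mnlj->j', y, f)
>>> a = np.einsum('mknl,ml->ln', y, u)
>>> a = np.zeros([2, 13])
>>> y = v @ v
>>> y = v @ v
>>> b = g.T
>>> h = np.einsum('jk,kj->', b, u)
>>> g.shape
(5, 29)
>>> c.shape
(13, 29)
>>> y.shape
(5, 5)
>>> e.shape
(5, 5, 23)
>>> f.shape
(5, 5, 23, 29)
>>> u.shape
(5, 29)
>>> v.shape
(5, 5)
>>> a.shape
(2, 13)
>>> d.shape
(29,)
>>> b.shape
(29, 5)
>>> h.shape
()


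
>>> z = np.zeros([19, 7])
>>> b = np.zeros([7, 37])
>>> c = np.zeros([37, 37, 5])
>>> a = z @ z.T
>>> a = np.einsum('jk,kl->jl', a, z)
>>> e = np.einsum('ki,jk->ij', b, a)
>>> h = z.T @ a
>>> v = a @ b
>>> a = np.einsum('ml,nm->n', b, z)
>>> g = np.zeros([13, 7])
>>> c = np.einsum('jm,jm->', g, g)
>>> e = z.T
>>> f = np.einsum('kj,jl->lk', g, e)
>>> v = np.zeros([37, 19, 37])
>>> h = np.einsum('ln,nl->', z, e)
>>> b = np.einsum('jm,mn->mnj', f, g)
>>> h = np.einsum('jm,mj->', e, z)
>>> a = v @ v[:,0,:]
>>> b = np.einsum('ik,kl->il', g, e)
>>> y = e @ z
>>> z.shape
(19, 7)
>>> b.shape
(13, 19)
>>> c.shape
()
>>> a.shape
(37, 19, 37)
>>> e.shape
(7, 19)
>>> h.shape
()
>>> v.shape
(37, 19, 37)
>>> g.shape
(13, 7)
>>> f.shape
(19, 13)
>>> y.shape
(7, 7)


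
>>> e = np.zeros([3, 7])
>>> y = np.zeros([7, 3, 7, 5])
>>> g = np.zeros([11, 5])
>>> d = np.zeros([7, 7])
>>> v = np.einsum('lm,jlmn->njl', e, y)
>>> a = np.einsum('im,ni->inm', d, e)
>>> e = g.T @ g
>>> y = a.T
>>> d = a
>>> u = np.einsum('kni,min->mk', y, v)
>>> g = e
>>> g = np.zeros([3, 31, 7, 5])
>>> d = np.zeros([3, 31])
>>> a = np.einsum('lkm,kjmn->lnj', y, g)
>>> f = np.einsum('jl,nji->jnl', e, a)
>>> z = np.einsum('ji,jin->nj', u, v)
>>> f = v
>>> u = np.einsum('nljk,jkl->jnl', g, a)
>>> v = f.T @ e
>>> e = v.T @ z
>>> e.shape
(5, 7, 5)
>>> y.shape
(7, 3, 7)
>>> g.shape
(3, 31, 7, 5)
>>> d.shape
(3, 31)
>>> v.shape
(3, 7, 5)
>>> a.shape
(7, 5, 31)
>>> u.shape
(7, 3, 31)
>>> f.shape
(5, 7, 3)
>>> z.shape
(3, 5)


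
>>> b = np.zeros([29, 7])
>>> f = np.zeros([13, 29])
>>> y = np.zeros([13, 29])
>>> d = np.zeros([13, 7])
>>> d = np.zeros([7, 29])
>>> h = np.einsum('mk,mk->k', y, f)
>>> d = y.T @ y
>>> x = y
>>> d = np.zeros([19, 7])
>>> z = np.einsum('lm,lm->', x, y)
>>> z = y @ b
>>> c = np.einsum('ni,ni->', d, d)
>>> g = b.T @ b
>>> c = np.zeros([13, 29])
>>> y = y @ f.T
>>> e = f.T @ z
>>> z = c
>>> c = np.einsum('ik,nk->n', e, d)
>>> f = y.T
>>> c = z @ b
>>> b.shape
(29, 7)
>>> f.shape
(13, 13)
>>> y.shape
(13, 13)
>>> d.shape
(19, 7)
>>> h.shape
(29,)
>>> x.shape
(13, 29)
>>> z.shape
(13, 29)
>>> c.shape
(13, 7)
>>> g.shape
(7, 7)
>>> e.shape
(29, 7)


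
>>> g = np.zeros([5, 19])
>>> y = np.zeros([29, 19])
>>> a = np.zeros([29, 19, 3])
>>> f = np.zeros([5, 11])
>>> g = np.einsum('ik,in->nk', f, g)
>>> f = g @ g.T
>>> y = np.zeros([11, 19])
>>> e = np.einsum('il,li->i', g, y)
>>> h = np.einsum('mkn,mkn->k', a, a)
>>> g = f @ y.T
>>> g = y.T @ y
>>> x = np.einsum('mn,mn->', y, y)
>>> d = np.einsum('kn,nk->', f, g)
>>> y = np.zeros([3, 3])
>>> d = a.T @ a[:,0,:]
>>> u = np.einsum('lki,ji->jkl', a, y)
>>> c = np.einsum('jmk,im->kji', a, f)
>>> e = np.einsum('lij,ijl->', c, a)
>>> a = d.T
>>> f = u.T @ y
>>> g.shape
(19, 19)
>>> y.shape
(3, 3)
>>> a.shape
(3, 19, 3)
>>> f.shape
(29, 19, 3)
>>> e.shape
()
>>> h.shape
(19,)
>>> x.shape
()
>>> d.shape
(3, 19, 3)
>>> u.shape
(3, 19, 29)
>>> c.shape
(3, 29, 19)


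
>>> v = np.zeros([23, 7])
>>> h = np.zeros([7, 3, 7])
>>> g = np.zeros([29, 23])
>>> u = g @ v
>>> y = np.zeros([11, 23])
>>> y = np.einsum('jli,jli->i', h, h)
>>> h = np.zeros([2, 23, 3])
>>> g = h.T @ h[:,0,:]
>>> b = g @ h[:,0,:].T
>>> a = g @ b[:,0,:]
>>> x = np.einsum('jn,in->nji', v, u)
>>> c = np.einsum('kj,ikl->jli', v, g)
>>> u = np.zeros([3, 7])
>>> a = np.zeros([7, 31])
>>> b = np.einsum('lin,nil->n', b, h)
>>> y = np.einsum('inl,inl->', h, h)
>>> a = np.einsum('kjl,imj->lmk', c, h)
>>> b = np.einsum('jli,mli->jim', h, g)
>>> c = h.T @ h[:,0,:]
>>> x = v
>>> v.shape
(23, 7)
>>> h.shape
(2, 23, 3)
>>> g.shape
(3, 23, 3)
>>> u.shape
(3, 7)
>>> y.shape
()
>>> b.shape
(2, 3, 3)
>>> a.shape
(3, 23, 7)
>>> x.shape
(23, 7)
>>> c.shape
(3, 23, 3)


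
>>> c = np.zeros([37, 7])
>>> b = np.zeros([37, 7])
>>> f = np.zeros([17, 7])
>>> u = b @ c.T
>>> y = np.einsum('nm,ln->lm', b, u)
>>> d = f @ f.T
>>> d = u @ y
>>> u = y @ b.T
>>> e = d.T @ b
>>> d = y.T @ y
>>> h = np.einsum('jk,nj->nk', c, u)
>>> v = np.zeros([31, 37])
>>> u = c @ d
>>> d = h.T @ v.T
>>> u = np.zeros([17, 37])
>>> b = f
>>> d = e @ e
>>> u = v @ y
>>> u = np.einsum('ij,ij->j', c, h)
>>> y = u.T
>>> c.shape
(37, 7)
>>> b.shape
(17, 7)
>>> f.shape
(17, 7)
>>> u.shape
(7,)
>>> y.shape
(7,)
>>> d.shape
(7, 7)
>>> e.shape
(7, 7)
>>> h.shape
(37, 7)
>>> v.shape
(31, 37)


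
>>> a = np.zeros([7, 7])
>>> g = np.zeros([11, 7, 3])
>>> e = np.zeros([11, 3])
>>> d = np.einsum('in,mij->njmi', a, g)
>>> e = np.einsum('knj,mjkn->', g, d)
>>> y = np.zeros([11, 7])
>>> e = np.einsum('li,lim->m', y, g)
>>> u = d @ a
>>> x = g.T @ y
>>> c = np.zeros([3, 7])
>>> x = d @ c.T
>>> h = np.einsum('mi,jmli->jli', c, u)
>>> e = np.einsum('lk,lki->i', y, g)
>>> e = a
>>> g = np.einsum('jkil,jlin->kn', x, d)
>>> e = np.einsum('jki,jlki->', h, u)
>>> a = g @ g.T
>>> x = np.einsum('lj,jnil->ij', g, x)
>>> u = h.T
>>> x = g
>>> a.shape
(3, 3)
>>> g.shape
(3, 7)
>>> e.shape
()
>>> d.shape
(7, 3, 11, 7)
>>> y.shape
(11, 7)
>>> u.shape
(7, 11, 7)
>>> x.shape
(3, 7)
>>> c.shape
(3, 7)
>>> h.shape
(7, 11, 7)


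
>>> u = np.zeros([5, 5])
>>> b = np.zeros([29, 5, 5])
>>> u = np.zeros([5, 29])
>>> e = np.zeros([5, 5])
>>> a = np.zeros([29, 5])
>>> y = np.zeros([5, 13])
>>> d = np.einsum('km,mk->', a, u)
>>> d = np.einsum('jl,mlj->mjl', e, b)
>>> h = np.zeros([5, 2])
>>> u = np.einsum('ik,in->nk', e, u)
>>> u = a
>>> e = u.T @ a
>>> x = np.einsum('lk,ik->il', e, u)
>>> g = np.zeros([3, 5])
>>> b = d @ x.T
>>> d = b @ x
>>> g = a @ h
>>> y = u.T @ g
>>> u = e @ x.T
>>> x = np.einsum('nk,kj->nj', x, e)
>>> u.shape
(5, 29)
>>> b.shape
(29, 5, 29)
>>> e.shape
(5, 5)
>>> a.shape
(29, 5)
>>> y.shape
(5, 2)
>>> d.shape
(29, 5, 5)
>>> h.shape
(5, 2)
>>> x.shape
(29, 5)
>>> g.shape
(29, 2)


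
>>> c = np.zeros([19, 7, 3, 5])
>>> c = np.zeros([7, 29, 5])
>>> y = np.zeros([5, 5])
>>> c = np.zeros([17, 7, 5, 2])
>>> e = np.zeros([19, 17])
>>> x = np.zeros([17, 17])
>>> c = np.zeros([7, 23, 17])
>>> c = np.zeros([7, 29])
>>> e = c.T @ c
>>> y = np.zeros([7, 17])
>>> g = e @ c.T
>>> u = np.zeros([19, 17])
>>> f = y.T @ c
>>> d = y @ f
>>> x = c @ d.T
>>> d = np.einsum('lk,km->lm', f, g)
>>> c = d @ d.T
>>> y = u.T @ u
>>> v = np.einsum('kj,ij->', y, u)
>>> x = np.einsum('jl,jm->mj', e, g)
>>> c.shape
(17, 17)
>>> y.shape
(17, 17)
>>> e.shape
(29, 29)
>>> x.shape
(7, 29)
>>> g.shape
(29, 7)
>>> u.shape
(19, 17)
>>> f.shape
(17, 29)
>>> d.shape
(17, 7)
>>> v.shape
()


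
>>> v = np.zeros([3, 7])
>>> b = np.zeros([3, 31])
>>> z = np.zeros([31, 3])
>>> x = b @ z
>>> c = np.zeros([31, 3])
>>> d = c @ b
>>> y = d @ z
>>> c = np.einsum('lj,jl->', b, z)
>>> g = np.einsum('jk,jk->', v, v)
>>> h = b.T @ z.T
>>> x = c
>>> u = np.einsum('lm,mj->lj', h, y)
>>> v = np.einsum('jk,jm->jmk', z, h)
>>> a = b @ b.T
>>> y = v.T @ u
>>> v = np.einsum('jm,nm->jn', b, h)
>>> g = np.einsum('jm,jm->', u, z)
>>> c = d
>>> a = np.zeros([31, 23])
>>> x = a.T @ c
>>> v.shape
(3, 31)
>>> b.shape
(3, 31)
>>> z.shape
(31, 3)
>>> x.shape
(23, 31)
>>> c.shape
(31, 31)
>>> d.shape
(31, 31)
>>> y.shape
(3, 31, 3)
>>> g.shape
()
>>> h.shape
(31, 31)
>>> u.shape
(31, 3)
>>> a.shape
(31, 23)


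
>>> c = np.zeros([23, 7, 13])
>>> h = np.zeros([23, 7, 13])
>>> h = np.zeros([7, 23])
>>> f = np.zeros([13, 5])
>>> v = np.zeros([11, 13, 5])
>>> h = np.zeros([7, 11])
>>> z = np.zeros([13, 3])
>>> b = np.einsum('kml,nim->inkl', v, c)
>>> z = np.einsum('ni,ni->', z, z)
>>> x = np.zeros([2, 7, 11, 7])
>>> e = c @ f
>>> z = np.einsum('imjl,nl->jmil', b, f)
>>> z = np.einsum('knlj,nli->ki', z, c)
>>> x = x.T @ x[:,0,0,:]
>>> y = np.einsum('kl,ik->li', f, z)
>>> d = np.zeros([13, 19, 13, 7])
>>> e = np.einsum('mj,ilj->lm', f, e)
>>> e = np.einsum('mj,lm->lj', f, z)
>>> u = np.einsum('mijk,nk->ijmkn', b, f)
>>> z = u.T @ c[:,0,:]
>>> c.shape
(23, 7, 13)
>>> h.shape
(7, 11)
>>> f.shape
(13, 5)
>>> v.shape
(11, 13, 5)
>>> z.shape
(13, 5, 7, 11, 13)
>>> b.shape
(7, 23, 11, 5)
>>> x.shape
(7, 11, 7, 7)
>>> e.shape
(11, 5)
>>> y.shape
(5, 11)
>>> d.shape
(13, 19, 13, 7)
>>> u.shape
(23, 11, 7, 5, 13)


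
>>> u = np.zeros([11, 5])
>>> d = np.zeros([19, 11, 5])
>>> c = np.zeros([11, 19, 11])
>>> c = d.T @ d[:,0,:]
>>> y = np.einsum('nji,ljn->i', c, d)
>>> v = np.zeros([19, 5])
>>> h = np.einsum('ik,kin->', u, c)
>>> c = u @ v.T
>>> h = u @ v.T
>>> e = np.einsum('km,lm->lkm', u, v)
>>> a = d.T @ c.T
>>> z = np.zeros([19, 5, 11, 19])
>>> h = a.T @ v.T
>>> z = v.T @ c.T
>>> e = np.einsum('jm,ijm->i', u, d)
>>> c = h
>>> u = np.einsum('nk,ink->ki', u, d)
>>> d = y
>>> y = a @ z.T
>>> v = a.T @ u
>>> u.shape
(5, 19)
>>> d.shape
(5,)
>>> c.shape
(11, 11, 19)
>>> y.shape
(5, 11, 5)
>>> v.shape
(11, 11, 19)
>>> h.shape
(11, 11, 19)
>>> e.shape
(19,)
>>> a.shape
(5, 11, 11)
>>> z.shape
(5, 11)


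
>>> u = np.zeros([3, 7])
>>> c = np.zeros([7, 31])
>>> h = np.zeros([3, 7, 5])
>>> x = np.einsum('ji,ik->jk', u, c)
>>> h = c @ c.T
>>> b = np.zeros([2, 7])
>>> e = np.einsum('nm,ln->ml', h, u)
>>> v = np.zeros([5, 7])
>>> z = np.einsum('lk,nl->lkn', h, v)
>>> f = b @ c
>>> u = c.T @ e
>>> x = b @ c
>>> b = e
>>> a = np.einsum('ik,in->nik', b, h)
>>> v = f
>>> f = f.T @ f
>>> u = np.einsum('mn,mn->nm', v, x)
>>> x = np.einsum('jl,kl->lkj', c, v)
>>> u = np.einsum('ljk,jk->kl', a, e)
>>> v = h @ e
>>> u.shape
(3, 7)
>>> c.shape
(7, 31)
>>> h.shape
(7, 7)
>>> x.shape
(31, 2, 7)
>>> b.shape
(7, 3)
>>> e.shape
(7, 3)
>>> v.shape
(7, 3)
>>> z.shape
(7, 7, 5)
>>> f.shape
(31, 31)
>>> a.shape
(7, 7, 3)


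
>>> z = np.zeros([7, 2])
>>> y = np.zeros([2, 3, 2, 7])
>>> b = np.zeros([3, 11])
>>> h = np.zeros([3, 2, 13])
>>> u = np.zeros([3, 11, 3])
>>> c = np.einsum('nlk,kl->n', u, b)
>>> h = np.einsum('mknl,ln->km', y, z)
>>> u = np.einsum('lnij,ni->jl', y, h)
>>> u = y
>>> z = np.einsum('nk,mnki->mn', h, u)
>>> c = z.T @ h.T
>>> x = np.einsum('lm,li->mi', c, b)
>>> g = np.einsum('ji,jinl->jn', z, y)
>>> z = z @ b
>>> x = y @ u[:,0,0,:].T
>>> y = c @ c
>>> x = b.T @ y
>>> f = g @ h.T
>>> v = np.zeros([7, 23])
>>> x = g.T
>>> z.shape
(2, 11)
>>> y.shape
(3, 3)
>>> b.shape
(3, 11)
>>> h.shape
(3, 2)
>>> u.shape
(2, 3, 2, 7)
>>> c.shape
(3, 3)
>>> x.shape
(2, 2)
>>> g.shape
(2, 2)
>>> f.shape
(2, 3)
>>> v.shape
(7, 23)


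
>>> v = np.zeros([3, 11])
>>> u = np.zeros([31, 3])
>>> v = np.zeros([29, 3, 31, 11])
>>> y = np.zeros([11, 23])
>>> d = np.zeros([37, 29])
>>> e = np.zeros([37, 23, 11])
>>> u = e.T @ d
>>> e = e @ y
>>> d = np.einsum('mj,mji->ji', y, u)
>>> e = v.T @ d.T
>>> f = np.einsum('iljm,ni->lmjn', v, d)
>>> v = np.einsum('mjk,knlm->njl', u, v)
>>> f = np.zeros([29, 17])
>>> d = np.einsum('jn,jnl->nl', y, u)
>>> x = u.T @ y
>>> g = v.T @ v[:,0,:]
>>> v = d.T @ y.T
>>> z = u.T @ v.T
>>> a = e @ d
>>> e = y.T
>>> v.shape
(29, 11)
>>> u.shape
(11, 23, 29)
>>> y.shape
(11, 23)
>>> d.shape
(23, 29)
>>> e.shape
(23, 11)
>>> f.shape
(29, 17)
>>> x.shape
(29, 23, 23)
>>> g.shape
(31, 23, 31)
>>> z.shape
(29, 23, 29)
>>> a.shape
(11, 31, 3, 29)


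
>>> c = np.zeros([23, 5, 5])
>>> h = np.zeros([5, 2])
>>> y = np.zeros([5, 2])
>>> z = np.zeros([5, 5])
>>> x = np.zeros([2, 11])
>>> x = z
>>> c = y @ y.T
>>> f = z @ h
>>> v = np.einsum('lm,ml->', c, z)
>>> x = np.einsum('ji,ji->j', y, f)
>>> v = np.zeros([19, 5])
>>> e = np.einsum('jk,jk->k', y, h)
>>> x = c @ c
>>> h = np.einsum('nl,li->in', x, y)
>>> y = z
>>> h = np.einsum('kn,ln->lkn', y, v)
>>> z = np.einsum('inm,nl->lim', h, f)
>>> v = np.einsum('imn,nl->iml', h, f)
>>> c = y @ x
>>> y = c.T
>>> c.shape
(5, 5)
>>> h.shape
(19, 5, 5)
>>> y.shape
(5, 5)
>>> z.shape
(2, 19, 5)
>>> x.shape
(5, 5)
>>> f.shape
(5, 2)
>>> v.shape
(19, 5, 2)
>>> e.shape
(2,)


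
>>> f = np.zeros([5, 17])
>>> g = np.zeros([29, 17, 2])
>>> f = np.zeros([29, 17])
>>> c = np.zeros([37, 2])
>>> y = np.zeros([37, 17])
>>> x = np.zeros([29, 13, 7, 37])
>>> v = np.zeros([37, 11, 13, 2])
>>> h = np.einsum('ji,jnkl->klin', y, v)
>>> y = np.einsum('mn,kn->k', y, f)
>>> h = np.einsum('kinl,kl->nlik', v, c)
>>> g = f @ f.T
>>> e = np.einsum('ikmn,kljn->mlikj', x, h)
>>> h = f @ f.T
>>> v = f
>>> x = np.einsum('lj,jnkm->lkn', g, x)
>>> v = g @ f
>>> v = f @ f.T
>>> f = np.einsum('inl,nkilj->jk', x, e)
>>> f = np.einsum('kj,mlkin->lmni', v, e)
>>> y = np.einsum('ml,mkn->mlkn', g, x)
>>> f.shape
(2, 7, 11, 13)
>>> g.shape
(29, 29)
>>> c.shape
(37, 2)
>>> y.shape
(29, 29, 7, 13)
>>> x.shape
(29, 7, 13)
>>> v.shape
(29, 29)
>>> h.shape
(29, 29)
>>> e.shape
(7, 2, 29, 13, 11)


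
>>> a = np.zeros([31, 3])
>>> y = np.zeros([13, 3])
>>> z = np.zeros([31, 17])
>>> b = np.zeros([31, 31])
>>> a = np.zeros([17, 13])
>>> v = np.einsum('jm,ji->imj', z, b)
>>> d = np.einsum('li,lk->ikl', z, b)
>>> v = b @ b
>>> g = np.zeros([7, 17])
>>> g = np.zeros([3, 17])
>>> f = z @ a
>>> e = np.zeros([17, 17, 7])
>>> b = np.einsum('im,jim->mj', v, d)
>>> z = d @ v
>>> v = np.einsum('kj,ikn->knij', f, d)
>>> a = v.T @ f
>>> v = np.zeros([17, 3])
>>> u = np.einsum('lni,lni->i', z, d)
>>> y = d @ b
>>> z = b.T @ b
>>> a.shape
(13, 17, 31, 13)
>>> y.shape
(17, 31, 17)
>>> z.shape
(17, 17)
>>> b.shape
(31, 17)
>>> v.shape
(17, 3)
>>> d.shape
(17, 31, 31)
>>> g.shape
(3, 17)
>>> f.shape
(31, 13)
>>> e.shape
(17, 17, 7)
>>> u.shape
(31,)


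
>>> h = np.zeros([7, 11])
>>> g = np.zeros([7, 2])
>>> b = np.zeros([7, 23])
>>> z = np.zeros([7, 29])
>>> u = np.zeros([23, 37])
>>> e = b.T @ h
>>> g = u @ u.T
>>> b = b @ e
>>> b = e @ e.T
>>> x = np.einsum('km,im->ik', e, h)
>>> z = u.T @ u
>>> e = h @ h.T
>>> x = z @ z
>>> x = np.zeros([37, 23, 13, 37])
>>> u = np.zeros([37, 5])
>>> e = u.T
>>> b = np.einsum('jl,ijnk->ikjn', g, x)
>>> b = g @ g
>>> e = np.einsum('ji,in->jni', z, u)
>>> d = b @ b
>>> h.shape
(7, 11)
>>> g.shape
(23, 23)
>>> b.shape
(23, 23)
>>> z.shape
(37, 37)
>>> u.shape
(37, 5)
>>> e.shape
(37, 5, 37)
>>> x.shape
(37, 23, 13, 37)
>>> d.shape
(23, 23)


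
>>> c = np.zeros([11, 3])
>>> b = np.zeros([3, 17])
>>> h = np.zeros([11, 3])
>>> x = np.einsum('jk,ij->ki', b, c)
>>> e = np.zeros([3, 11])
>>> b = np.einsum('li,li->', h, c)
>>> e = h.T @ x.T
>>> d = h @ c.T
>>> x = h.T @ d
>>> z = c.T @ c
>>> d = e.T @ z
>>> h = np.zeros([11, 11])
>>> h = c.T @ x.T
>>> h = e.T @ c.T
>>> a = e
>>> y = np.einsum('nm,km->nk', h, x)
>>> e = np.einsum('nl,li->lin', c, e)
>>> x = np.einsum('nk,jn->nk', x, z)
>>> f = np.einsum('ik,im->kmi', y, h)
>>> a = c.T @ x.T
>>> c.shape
(11, 3)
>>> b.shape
()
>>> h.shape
(17, 11)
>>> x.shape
(3, 11)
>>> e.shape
(3, 17, 11)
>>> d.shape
(17, 3)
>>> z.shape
(3, 3)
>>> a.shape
(3, 3)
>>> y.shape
(17, 3)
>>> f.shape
(3, 11, 17)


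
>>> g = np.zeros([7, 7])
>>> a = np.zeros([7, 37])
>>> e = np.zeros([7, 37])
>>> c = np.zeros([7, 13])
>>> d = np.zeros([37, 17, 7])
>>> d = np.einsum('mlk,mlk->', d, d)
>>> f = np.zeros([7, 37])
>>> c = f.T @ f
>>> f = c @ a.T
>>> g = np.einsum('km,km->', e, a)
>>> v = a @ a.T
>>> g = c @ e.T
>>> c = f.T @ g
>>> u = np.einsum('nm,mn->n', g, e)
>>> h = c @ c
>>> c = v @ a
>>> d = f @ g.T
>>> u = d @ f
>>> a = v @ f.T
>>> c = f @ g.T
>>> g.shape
(37, 7)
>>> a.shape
(7, 37)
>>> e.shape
(7, 37)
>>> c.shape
(37, 37)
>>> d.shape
(37, 37)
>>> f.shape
(37, 7)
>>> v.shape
(7, 7)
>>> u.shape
(37, 7)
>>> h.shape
(7, 7)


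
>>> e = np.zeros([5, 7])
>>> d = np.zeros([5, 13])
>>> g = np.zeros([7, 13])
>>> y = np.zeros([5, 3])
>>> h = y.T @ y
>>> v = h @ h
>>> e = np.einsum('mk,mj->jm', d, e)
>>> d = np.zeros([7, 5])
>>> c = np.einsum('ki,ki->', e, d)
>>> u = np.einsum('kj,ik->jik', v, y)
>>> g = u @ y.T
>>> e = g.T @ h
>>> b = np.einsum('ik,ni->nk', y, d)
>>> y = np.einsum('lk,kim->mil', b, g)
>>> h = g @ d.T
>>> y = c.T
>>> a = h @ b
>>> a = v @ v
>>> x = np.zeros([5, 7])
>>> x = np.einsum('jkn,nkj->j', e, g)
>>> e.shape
(5, 5, 3)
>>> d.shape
(7, 5)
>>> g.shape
(3, 5, 5)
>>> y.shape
()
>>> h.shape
(3, 5, 7)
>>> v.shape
(3, 3)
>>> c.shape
()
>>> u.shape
(3, 5, 3)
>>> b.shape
(7, 3)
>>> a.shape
(3, 3)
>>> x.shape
(5,)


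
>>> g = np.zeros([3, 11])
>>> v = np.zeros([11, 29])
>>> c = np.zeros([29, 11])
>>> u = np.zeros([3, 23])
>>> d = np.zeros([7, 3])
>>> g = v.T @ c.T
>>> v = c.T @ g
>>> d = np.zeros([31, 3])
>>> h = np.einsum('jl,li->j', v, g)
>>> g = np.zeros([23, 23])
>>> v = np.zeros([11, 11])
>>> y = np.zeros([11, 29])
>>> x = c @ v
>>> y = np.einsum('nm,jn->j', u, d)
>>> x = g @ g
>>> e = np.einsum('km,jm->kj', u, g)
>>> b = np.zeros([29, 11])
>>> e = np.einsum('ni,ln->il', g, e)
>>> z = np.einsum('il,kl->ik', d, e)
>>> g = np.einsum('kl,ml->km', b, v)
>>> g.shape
(29, 11)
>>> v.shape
(11, 11)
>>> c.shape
(29, 11)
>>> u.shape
(3, 23)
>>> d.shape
(31, 3)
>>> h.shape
(11,)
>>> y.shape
(31,)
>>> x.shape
(23, 23)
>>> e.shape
(23, 3)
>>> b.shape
(29, 11)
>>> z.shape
(31, 23)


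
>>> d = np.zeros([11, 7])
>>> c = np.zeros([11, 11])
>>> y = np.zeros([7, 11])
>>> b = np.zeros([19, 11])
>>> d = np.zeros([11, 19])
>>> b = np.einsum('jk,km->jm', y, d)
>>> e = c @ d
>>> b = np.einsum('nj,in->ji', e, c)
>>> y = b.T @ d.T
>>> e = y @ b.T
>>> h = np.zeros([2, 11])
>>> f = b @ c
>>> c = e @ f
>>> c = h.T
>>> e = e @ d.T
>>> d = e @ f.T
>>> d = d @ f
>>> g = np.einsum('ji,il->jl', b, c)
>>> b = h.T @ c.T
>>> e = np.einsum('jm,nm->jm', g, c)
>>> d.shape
(11, 11)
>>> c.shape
(11, 2)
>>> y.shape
(11, 11)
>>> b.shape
(11, 11)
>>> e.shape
(19, 2)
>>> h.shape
(2, 11)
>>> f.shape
(19, 11)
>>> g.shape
(19, 2)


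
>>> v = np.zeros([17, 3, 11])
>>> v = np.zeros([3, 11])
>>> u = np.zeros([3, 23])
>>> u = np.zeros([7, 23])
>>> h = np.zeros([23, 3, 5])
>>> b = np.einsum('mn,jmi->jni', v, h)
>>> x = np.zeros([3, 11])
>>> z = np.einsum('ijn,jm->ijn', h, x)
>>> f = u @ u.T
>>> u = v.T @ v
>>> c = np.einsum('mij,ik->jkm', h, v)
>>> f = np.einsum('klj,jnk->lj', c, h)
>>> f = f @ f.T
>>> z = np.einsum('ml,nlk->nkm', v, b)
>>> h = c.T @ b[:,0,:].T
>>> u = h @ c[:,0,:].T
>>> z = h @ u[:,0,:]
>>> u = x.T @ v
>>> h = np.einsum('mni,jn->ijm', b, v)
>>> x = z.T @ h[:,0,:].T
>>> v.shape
(3, 11)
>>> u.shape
(11, 11)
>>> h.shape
(5, 3, 23)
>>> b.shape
(23, 11, 5)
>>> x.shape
(5, 11, 5)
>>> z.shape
(23, 11, 5)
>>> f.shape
(11, 11)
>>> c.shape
(5, 11, 23)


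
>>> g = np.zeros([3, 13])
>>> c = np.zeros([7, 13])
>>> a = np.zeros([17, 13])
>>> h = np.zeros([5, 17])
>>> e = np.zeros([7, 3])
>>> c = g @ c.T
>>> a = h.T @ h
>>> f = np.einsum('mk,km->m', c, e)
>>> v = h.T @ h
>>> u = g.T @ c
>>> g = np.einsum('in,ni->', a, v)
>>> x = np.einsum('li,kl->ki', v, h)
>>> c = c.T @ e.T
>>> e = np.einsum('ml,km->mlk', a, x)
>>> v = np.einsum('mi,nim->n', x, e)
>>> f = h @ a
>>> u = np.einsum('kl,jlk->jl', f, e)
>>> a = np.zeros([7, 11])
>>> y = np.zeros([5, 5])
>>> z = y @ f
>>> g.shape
()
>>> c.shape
(7, 7)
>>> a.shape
(7, 11)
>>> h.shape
(5, 17)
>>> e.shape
(17, 17, 5)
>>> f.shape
(5, 17)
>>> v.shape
(17,)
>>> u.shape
(17, 17)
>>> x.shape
(5, 17)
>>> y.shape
(5, 5)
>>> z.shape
(5, 17)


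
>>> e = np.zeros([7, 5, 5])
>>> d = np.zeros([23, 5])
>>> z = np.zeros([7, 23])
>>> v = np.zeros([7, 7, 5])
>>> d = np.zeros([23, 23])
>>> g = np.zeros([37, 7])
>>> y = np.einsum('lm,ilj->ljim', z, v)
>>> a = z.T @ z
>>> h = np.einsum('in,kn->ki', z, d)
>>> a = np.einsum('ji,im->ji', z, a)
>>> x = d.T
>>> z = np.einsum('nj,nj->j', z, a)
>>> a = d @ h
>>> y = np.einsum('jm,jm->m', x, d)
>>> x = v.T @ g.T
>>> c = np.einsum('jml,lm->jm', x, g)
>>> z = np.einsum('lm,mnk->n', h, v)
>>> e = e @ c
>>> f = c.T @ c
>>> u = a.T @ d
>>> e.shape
(7, 5, 7)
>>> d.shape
(23, 23)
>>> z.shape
(7,)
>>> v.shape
(7, 7, 5)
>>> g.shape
(37, 7)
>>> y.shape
(23,)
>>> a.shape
(23, 7)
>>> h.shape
(23, 7)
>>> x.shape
(5, 7, 37)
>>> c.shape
(5, 7)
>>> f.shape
(7, 7)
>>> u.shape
(7, 23)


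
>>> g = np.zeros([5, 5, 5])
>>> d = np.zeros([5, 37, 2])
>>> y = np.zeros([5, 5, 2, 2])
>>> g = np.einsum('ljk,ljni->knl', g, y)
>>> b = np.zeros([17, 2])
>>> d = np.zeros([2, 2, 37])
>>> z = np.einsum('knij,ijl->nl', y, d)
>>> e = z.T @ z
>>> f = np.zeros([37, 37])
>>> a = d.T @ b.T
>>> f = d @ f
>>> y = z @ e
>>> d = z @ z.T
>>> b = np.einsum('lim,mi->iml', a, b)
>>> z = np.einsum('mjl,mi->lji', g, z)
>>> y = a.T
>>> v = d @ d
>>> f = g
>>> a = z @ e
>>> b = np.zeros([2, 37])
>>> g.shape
(5, 2, 5)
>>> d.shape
(5, 5)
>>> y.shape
(17, 2, 37)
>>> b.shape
(2, 37)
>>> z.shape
(5, 2, 37)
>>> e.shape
(37, 37)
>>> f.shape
(5, 2, 5)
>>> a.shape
(5, 2, 37)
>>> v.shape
(5, 5)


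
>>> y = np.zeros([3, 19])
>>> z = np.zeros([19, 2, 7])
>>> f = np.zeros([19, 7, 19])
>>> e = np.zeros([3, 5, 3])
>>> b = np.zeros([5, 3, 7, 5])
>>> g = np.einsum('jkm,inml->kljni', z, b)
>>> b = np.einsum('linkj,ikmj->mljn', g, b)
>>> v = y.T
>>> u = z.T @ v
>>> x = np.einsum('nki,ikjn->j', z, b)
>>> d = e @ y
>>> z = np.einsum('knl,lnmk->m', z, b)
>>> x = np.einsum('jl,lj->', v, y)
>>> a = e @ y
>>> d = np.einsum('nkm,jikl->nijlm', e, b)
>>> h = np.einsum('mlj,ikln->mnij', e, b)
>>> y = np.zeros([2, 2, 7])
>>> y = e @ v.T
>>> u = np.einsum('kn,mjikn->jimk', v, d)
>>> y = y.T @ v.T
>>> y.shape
(19, 5, 19)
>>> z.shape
(5,)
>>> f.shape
(19, 7, 19)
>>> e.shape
(3, 5, 3)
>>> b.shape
(7, 2, 5, 19)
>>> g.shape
(2, 5, 19, 3, 5)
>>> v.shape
(19, 3)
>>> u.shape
(2, 7, 3, 19)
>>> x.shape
()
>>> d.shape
(3, 2, 7, 19, 3)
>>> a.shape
(3, 5, 19)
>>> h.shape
(3, 19, 7, 3)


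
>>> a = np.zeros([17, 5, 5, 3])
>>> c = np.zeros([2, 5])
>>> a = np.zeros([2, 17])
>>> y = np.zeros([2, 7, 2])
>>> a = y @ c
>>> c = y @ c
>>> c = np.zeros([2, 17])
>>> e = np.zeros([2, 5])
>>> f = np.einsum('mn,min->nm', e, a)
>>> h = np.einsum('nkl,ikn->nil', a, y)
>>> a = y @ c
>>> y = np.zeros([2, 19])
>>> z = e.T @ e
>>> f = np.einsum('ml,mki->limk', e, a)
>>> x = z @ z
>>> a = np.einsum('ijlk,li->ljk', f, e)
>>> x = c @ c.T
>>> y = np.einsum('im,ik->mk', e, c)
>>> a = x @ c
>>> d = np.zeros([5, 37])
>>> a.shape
(2, 17)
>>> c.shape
(2, 17)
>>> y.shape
(5, 17)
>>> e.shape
(2, 5)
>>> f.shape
(5, 17, 2, 7)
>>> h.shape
(2, 2, 5)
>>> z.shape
(5, 5)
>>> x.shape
(2, 2)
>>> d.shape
(5, 37)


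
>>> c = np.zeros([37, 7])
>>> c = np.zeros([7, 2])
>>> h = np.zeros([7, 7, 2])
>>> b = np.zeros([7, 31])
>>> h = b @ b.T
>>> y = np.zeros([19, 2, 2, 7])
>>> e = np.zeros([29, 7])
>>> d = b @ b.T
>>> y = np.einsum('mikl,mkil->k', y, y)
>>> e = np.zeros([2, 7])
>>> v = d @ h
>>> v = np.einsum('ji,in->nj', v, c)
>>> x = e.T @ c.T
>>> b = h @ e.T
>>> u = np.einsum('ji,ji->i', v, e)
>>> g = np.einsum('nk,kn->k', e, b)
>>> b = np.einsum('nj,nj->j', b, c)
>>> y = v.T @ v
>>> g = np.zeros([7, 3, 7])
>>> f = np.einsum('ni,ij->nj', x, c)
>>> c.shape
(7, 2)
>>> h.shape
(7, 7)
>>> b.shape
(2,)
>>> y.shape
(7, 7)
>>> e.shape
(2, 7)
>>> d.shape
(7, 7)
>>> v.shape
(2, 7)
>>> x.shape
(7, 7)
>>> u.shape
(7,)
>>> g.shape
(7, 3, 7)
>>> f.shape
(7, 2)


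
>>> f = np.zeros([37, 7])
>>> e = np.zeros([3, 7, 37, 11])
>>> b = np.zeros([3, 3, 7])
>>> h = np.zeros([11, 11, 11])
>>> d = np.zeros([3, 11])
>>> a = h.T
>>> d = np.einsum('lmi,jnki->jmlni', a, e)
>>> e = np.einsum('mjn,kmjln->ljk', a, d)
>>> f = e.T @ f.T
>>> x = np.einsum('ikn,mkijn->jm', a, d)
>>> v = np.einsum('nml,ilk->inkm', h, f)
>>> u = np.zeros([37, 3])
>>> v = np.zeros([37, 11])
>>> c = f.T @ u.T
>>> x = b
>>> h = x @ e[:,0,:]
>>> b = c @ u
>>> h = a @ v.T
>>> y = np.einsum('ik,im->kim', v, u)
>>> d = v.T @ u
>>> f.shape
(3, 11, 37)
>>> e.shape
(7, 11, 3)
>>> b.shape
(37, 11, 3)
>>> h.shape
(11, 11, 37)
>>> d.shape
(11, 3)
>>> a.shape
(11, 11, 11)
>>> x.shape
(3, 3, 7)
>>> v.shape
(37, 11)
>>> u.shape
(37, 3)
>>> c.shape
(37, 11, 37)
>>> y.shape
(11, 37, 3)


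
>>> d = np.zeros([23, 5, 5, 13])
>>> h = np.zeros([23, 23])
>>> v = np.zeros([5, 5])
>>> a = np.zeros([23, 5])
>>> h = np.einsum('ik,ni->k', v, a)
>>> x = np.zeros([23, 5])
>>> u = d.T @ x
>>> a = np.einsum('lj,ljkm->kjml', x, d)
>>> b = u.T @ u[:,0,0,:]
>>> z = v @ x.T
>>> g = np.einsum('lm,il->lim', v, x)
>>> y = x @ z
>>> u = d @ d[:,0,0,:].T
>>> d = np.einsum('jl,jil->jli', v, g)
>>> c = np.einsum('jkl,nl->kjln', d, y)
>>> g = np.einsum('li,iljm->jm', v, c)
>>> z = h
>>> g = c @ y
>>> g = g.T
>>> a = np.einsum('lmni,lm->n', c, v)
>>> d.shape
(5, 5, 23)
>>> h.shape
(5,)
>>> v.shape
(5, 5)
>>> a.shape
(23,)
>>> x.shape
(23, 5)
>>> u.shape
(23, 5, 5, 23)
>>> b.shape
(5, 5, 5, 5)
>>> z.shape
(5,)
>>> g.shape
(23, 23, 5, 5)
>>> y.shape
(23, 23)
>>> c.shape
(5, 5, 23, 23)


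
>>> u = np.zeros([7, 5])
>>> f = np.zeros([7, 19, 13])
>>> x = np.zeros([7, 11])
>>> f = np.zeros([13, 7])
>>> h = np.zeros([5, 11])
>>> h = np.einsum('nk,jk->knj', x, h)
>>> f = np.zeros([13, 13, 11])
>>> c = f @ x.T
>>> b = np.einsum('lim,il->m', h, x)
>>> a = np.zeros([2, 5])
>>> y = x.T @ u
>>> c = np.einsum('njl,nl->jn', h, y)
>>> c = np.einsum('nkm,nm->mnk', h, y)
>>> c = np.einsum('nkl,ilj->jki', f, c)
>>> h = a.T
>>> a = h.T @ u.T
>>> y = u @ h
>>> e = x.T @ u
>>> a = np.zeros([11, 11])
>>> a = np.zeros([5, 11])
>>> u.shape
(7, 5)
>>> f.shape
(13, 13, 11)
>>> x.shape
(7, 11)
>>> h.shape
(5, 2)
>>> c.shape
(7, 13, 5)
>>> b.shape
(5,)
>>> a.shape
(5, 11)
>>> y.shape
(7, 2)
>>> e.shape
(11, 5)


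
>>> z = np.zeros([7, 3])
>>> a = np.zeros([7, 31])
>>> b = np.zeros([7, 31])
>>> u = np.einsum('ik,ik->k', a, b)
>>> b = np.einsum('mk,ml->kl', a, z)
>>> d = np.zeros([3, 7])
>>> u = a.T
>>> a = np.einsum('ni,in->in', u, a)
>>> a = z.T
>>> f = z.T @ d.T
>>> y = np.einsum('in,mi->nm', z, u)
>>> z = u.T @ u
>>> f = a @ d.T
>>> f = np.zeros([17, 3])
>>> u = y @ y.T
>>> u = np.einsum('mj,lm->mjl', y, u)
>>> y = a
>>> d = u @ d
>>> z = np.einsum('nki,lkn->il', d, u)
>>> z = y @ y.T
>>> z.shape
(3, 3)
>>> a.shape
(3, 7)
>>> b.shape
(31, 3)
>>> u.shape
(3, 31, 3)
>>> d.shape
(3, 31, 7)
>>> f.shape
(17, 3)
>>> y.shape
(3, 7)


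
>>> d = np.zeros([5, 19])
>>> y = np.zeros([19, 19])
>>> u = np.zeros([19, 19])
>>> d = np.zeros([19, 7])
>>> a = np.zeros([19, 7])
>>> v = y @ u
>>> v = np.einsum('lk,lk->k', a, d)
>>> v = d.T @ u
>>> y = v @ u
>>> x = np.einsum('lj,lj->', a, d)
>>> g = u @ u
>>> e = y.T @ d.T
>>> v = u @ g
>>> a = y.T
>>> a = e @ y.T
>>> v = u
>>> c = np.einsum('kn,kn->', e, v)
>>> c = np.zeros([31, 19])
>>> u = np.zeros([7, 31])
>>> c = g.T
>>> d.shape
(19, 7)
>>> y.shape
(7, 19)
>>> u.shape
(7, 31)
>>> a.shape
(19, 7)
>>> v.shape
(19, 19)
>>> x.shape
()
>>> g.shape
(19, 19)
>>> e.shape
(19, 19)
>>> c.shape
(19, 19)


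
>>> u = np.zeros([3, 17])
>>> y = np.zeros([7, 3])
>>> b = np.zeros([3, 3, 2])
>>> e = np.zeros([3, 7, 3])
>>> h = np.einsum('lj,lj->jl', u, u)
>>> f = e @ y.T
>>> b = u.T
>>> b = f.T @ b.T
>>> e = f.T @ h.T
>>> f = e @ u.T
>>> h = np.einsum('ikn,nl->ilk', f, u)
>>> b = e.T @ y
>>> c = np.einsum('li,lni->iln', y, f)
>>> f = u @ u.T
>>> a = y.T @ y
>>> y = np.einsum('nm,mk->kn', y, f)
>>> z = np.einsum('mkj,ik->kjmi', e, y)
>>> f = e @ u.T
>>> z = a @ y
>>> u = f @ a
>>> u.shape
(7, 7, 3)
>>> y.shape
(3, 7)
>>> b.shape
(17, 7, 3)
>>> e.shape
(7, 7, 17)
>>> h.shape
(7, 17, 7)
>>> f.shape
(7, 7, 3)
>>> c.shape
(3, 7, 7)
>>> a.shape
(3, 3)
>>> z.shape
(3, 7)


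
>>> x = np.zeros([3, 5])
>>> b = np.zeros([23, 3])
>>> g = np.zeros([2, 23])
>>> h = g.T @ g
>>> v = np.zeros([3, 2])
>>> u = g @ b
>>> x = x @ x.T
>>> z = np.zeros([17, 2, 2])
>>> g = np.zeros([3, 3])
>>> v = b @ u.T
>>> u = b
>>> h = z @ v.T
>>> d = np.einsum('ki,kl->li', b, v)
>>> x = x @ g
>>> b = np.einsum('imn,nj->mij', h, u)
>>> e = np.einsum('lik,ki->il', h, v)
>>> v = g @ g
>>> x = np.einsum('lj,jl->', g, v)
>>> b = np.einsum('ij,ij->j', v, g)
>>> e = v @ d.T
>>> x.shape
()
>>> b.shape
(3,)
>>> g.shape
(3, 3)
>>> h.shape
(17, 2, 23)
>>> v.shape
(3, 3)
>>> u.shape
(23, 3)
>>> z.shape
(17, 2, 2)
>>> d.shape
(2, 3)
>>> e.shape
(3, 2)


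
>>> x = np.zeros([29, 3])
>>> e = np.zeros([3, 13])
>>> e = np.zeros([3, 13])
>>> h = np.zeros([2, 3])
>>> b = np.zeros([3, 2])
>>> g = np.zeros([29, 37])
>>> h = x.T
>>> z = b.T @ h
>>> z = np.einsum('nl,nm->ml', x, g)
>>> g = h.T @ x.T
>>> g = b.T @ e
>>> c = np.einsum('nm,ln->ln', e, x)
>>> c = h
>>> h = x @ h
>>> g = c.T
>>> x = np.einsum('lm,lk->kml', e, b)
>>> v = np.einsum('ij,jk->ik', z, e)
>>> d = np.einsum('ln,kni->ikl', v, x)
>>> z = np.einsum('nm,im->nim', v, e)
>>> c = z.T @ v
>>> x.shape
(2, 13, 3)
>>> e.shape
(3, 13)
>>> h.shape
(29, 29)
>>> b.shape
(3, 2)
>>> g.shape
(29, 3)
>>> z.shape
(37, 3, 13)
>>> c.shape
(13, 3, 13)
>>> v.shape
(37, 13)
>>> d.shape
(3, 2, 37)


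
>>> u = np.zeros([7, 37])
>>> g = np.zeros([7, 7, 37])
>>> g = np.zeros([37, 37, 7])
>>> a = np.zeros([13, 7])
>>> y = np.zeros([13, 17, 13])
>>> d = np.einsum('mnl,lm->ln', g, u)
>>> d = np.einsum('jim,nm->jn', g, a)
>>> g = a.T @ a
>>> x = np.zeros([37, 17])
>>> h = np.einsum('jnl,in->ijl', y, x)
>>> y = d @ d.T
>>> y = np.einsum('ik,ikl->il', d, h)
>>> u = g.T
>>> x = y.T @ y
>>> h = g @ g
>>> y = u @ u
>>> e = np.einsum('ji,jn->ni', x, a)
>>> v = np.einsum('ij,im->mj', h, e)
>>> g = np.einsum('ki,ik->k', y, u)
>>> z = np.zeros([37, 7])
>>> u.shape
(7, 7)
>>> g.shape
(7,)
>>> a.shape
(13, 7)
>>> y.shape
(7, 7)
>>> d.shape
(37, 13)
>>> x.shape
(13, 13)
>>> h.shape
(7, 7)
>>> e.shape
(7, 13)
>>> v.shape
(13, 7)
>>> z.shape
(37, 7)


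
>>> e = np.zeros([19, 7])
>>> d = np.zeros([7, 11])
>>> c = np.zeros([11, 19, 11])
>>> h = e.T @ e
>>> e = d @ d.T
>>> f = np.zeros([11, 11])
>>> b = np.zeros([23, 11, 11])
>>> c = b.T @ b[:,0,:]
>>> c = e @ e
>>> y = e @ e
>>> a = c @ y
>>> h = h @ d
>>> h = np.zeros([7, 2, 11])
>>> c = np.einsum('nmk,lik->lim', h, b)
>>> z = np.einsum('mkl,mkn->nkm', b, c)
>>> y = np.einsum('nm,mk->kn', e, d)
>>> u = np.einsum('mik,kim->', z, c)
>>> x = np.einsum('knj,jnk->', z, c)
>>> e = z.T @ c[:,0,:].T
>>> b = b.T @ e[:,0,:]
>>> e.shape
(23, 11, 23)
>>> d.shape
(7, 11)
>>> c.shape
(23, 11, 2)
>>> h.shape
(7, 2, 11)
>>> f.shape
(11, 11)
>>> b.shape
(11, 11, 23)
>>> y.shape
(11, 7)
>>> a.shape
(7, 7)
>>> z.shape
(2, 11, 23)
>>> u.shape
()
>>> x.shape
()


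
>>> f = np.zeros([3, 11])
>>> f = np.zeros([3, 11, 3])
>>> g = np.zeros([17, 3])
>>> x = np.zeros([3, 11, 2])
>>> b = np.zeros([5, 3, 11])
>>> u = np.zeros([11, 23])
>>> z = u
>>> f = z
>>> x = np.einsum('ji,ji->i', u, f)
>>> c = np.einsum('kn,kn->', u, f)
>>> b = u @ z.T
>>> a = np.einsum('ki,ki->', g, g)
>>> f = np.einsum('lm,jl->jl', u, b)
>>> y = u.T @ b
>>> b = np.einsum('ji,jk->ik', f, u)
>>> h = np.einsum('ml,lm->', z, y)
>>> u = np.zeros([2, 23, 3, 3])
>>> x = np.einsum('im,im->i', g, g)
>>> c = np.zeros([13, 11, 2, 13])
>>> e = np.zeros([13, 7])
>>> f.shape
(11, 11)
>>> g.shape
(17, 3)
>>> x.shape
(17,)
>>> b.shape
(11, 23)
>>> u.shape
(2, 23, 3, 3)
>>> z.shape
(11, 23)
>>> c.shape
(13, 11, 2, 13)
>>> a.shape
()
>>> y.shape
(23, 11)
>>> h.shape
()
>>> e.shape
(13, 7)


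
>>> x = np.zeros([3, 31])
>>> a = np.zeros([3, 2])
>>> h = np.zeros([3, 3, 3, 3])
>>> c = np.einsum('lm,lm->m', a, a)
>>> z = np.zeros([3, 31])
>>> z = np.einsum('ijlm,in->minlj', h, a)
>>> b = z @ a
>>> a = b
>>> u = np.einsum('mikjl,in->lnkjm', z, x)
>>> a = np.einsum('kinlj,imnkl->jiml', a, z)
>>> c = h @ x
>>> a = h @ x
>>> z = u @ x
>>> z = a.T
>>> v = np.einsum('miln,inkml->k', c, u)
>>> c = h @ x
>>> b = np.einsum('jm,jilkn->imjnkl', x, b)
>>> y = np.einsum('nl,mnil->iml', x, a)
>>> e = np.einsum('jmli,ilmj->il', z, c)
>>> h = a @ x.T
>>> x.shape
(3, 31)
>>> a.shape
(3, 3, 3, 31)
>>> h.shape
(3, 3, 3, 3)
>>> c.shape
(3, 3, 3, 31)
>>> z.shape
(31, 3, 3, 3)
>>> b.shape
(3, 31, 3, 2, 3, 2)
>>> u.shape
(3, 31, 2, 3, 3)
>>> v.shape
(2,)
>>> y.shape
(3, 3, 31)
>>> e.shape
(3, 3)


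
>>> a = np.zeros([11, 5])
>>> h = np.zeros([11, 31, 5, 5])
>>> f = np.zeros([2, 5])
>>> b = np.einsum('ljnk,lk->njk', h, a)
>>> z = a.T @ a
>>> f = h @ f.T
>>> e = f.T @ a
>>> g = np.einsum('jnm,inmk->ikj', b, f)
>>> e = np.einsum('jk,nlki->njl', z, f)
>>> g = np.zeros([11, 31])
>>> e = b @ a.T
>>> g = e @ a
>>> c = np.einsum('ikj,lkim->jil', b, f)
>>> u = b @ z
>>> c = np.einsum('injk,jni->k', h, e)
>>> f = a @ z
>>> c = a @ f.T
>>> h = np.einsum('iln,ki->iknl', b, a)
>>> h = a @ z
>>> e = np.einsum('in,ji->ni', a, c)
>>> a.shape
(11, 5)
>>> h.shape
(11, 5)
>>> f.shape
(11, 5)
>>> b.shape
(5, 31, 5)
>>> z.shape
(5, 5)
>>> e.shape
(5, 11)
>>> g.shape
(5, 31, 5)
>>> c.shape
(11, 11)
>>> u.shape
(5, 31, 5)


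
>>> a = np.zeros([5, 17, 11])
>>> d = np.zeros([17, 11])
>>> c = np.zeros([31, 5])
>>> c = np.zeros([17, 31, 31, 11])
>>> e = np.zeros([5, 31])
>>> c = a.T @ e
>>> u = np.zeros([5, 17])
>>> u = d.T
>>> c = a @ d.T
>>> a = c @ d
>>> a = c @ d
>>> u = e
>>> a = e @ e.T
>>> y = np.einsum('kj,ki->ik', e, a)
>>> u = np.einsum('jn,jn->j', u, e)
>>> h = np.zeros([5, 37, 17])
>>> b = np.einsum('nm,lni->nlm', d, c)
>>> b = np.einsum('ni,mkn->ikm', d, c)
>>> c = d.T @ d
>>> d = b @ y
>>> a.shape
(5, 5)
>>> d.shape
(11, 17, 5)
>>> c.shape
(11, 11)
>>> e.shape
(5, 31)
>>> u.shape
(5,)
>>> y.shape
(5, 5)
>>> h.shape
(5, 37, 17)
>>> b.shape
(11, 17, 5)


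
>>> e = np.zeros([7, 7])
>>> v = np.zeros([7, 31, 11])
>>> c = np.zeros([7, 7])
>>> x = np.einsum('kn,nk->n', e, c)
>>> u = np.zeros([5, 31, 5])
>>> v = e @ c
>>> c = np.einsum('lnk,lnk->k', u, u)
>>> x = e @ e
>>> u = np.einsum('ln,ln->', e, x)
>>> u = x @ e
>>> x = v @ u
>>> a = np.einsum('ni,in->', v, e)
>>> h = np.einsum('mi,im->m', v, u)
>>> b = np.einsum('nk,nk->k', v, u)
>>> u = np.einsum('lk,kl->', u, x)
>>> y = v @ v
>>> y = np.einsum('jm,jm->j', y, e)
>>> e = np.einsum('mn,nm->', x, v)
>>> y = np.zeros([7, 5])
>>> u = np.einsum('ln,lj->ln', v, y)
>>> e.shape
()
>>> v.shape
(7, 7)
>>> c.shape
(5,)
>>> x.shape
(7, 7)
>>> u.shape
(7, 7)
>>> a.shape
()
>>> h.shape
(7,)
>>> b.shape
(7,)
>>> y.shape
(7, 5)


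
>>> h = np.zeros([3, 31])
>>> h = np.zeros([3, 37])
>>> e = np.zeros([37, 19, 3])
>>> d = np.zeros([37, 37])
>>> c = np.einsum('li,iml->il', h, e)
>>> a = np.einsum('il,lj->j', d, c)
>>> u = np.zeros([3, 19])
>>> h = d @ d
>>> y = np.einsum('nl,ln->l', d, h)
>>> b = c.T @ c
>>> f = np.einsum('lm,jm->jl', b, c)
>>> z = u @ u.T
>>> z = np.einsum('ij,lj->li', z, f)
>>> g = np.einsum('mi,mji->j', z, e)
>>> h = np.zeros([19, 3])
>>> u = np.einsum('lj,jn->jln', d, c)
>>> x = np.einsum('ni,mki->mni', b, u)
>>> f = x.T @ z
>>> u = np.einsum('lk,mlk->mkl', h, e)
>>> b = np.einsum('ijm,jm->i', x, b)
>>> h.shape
(19, 3)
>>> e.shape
(37, 19, 3)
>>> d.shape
(37, 37)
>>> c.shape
(37, 3)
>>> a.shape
(3,)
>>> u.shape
(37, 3, 19)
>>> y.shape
(37,)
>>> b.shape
(37,)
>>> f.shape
(3, 3, 3)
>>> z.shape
(37, 3)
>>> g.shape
(19,)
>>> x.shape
(37, 3, 3)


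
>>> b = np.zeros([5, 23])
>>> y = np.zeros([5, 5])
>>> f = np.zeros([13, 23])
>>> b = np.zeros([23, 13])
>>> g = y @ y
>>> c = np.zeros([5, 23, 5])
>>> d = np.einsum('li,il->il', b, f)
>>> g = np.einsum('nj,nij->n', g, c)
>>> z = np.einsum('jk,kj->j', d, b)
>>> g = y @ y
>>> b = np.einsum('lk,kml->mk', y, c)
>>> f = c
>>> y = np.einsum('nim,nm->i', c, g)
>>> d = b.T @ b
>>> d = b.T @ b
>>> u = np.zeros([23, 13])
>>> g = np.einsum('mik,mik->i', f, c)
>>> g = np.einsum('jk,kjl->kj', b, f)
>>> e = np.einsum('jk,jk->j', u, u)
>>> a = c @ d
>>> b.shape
(23, 5)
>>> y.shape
(23,)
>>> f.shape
(5, 23, 5)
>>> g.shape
(5, 23)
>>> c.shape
(5, 23, 5)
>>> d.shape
(5, 5)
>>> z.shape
(13,)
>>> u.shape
(23, 13)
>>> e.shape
(23,)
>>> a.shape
(5, 23, 5)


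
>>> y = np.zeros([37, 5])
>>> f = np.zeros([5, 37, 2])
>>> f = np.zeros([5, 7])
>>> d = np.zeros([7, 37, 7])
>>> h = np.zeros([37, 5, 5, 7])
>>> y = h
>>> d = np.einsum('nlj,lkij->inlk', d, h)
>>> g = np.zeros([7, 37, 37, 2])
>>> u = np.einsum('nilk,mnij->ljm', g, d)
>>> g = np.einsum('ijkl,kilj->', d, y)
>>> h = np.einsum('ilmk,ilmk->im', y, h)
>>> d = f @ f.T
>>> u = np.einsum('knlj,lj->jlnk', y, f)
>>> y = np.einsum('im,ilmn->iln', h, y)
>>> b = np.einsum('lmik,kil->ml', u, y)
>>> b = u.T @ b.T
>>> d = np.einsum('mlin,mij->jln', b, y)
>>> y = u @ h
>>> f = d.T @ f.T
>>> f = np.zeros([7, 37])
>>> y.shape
(7, 5, 5, 5)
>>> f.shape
(7, 37)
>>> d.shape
(7, 5, 5)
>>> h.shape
(37, 5)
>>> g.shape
()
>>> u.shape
(7, 5, 5, 37)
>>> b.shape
(37, 5, 5, 5)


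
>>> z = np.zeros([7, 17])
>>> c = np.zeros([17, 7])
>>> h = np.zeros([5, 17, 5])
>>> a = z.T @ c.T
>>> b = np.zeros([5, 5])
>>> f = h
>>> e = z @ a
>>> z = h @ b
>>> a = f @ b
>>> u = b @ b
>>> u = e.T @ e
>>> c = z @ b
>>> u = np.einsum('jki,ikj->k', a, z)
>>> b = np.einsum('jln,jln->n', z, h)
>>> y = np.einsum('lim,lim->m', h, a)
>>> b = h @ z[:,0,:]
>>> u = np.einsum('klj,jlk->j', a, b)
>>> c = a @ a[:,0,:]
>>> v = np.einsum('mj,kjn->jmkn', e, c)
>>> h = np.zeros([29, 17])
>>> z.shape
(5, 17, 5)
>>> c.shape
(5, 17, 5)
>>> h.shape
(29, 17)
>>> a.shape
(5, 17, 5)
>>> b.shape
(5, 17, 5)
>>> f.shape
(5, 17, 5)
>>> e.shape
(7, 17)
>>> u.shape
(5,)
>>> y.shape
(5,)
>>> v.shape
(17, 7, 5, 5)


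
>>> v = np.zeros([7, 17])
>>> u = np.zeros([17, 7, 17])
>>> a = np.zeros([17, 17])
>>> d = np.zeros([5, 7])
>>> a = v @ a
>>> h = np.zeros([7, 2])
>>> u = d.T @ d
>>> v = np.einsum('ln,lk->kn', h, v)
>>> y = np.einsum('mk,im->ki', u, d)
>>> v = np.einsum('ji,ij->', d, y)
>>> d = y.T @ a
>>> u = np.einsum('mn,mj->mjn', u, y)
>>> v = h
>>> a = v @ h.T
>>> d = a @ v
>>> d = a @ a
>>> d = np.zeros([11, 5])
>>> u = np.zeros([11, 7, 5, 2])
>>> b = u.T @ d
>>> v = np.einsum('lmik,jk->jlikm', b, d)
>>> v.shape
(11, 2, 7, 5, 5)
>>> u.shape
(11, 7, 5, 2)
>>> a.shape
(7, 7)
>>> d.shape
(11, 5)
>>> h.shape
(7, 2)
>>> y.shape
(7, 5)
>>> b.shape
(2, 5, 7, 5)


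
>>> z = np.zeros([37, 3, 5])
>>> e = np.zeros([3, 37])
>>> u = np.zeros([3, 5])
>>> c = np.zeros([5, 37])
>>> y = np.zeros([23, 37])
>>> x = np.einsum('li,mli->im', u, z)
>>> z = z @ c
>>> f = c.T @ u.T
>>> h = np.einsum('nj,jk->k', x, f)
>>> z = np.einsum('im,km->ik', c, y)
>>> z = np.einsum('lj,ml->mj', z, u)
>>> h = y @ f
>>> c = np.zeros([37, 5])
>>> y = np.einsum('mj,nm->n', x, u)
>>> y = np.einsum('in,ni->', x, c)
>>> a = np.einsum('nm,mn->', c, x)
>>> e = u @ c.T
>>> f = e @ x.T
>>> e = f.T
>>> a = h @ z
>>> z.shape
(3, 23)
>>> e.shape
(5, 3)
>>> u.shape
(3, 5)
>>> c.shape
(37, 5)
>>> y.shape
()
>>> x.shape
(5, 37)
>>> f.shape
(3, 5)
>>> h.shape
(23, 3)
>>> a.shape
(23, 23)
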